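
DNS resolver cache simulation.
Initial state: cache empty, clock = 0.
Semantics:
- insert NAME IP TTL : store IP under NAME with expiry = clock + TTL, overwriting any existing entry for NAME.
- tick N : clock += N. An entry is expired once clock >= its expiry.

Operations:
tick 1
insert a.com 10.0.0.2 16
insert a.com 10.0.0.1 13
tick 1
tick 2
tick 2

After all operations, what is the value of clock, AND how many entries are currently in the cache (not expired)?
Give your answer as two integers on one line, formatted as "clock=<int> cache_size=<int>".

Answer: clock=6 cache_size=1

Derivation:
Op 1: tick 1 -> clock=1.
Op 2: insert a.com -> 10.0.0.2 (expiry=1+16=17). clock=1
Op 3: insert a.com -> 10.0.0.1 (expiry=1+13=14). clock=1
Op 4: tick 1 -> clock=2.
Op 5: tick 2 -> clock=4.
Op 6: tick 2 -> clock=6.
Final clock = 6
Final cache (unexpired): {a.com} -> size=1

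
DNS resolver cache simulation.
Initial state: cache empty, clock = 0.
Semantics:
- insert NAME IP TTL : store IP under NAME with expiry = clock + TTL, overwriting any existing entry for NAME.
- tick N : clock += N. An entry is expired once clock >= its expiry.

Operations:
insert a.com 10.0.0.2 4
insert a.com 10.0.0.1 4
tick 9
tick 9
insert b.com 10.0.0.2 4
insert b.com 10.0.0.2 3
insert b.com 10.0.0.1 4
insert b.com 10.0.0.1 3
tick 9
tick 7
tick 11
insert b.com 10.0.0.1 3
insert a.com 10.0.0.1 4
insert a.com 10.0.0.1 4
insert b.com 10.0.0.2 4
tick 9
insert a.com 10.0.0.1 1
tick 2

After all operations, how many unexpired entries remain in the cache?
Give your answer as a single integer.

Op 1: insert a.com -> 10.0.0.2 (expiry=0+4=4). clock=0
Op 2: insert a.com -> 10.0.0.1 (expiry=0+4=4). clock=0
Op 3: tick 9 -> clock=9. purged={a.com}
Op 4: tick 9 -> clock=18.
Op 5: insert b.com -> 10.0.0.2 (expiry=18+4=22). clock=18
Op 6: insert b.com -> 10.0.0.2 (expiry=18+3=21). clock=18
Op 7: insert b.com -> 10.0.0.1 (expiry=18+4=22). clock=18
Op 8: insert b.com -> 10.0.0.1 (expiry=18+3=21). clock=18
Op 9: tick 9 -> clock=27. purged={b.com}
Op 10: tick 7 -> clock=34.
Op 11: tick 11 -> clock=45.
Op 12: insert b.com -> 10.0.0.1 (expiry=45+3=48). clock=45
Op 13: insert a.com -> 10.0.0.1 (expiry=45+4=49). clock=45
Op 14: insert a.com -> 10.0.0.1 (expiry=45+4=49). clock=45
Op 15: insert b.com -> 10.0.0.2 (expiry=45+4=49). clock=45
Op 16: tick 9 -> clock=54. purged={a.com,b.com}
Op 17: insert a.com -> 10.0.0.1 (expiry=54+1=55). clock=54
Op 18: tick 2 -> clock=56. purged={a.com}
Final cache (unexpired): {} -> size=0

Answer: 0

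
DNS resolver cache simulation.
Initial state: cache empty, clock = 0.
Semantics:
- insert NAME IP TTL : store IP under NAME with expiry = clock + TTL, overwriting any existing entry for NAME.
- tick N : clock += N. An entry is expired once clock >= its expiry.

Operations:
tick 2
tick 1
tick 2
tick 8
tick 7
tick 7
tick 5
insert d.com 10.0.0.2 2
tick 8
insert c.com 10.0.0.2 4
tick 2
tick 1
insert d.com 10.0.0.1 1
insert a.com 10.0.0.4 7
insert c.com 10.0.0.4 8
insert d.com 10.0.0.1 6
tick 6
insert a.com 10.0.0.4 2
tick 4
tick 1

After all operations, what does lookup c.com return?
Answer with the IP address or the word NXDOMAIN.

Op 1: tick 2 -> clock=2.
Op 2: tick 1 -> clock=3.
Op 3: tick 2 -> clock=5.
Op 4: tick 8 -> clock=13.
Op 5: tick 7 -> clock=20.
Op 6: tick 7 -> clock=27.
Op 7: tick 5 -> clock=32.
Op 8: insert d.com -> 10.0.0.2 (expiry=32+2=34). clock=32
Op 9: tick 8 -> clock=40. purged={d.com}
Op 10: insert c.com -> 10.0.0.2 (expiry=40+4=44). clock=40
Op 11: tick 2 -> clock=42.
Op 12: tick 1 -> clock=43.
Op 13: insert d.com -> 10.0.0.1 (expiry=43+1=44). clock=43
Op 14: insert a.com -> 10.0.0.4 (expiry=43+7=50). clock=43
Op 15: insert c.com -> 10.0.0.4 (expiry=43+8=51). clock=43
Op 16: insert d.com -> 10.0.0.1 (expiry=43+6=49). clock=43
Op 17: tick 6 -> clock=49. purged={d.com}
Op 18: insert a.com -> 10.0.0.4 (expiry=49+2=51). clock=49
Op 19: tick 4 -> clock=53. purged={a.com,c.com}
Op 20: tick 1 -> clock=54.
lookup c.com: not in cache (expired or never inserted)

Answer: NXDOMAIN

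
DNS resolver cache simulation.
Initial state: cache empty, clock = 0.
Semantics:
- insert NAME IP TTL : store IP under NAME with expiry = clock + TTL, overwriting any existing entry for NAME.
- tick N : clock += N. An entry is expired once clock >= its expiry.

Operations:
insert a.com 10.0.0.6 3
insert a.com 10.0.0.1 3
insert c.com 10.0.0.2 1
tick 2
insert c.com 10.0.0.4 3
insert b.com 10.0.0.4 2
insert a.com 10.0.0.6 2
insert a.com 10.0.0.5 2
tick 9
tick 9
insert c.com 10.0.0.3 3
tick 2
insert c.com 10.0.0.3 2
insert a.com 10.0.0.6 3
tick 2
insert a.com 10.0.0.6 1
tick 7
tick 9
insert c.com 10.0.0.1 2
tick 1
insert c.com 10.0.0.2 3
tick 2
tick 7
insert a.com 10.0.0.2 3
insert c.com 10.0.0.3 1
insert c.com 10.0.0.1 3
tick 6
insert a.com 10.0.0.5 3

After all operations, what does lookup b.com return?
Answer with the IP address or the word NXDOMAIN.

Answer: NXDOMAIN

Derivation:
Op 1: insert a.com -> 10.0.0.6 (expiry=0+3=3). clock=0
Op 2: insert a.com -> 10.0.0.1 (expiry=0+3=3). clock=0
Op 3: insert c.com -> 10.0.0.2 (expiry=0+1=1). clock=0
Op 4: tick 2 -> clock=2. purged={c.com}
Op 5: insert c.com -> 10.0.0.4 (expiry=2+3=5). clock=2
Op 6: insert b.com -> 10.0.0.4 (expiry=2+2=4). clock=2
Op 7: insert a.com -> 10.0.0.6 (expiry=2+2=4). clock=2
Op 8: insert a.com -> 10.0.0.5 (expiry=2+2=4). clock=2
Op 9: tick 9 -> clock=11. purged={a.com,b.com,c.com}
Op 10: tick 9 -> clock=20.
Op 11: insert c.com -> 10.0.0.3 (expiry=20+3=23). clock=20
Op 12: tick 2 -> clock=22.
Op 13: insert c.com -> 10.0.0.3 (expiry=22+2=24). clock=22
Op 14: insert a.com -> 10.0.0.6 (expiry=22+3=25). clock=22
Op 15: tick 2 -> clock=24. purged={c.com}
Op 16: insert a.com -> 10.0.0.6 (expiry=24+1=25). clock=24
Op 17: tick 7 -> clock=31. purged={a.com}
Op 18: tick 9 -> clock=40.
Op 19: insert c.com -> 10.0.0.1 (expiry=40+2=42). clock=40
Op 20: tick 1 -> clock=41.
Op 21: insert c.com -> 10.0.0.2 (expiry=41+3=44). clock=41
Op 22: tick 2 -> clock=43.
Op 23: tick 7 -> clock=50. purged={c.com}
Op 24: insert a.com -> 10.0.0.2 (expiry=50+3=53). clock=50
Op 25: insert c.com -> 10.0.0.3 (expiry=50+1=51). clock=50
Op 26: insert c.com -> 10.0.0.1 (expiry=50+3=53). clock=50
Op 27: tick 6 -> clock=56. purged={a.com,c.com}
Op 28: insert a.com -> 10.0.0.5 (expiry=56+3=59). clock=56
lookup b.com: not in cache (expired or never inserted)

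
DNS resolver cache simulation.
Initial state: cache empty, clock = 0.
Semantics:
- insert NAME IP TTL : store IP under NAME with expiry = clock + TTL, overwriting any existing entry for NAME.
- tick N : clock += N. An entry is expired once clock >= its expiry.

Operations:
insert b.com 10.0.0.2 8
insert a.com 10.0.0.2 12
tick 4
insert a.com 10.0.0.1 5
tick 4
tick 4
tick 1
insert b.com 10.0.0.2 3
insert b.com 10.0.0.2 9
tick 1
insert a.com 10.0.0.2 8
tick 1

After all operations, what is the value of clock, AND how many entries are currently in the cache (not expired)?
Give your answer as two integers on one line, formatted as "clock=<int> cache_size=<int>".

Answer: clock=15 cache_size=2

Derivation:
Op 1: insert b.com -> 10.0.0.2 (expiry=0+8=8). clock=0
Op 2: insert a.com -> 10.0.0.2 (expiry=0+12=12). clock=0
Op 3: tick 4 -> clock=4.
Op 4: insert a.com -> 10.0.0.1 (expiry=4+5=9). clock=4
Op 5: tick 4 -> clock=8. purged={b.com}
Op 6: tick 4 -> clock=12. purged={a.com}
Op 7: tick 1 -> clock=13.
Op 8: insert b.com -> 10.0.0.2 (expiry=13+3=16). clock=13
Op 9: insert b.com -> 10.0.0.2 (expiry=13+9=22). clock=13
Op 10: tick 1 -> clock=14.
Op 11: insert a.com -> 10.0.0.2 (expiry=14+8=22). clock=14
Op 12: tick 1 -> clock=15.
Final clock = 15
Final cache (unexpired): {a.com,b.com} -> size=2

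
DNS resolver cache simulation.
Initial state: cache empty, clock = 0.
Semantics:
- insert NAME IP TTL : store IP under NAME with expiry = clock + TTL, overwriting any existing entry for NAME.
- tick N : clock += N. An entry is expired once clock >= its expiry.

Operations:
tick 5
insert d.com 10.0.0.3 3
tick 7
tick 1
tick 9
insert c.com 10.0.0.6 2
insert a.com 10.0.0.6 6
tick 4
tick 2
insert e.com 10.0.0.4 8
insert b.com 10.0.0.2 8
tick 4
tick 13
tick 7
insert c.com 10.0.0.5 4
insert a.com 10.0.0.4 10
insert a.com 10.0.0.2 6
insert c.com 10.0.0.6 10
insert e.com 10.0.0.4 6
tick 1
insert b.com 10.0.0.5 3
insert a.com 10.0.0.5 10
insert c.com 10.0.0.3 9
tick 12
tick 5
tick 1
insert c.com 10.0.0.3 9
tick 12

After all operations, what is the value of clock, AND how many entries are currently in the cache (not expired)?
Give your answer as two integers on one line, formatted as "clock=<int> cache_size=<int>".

Op 1: tick 5 -> clock=5.
Op 2: insert d.com -> 10.0.0.3 (expiry=5+3=8). clock=5
Op 3: tick 7 -> clock=12. purged={d.com}
Op 4: tick 1 -> clock=13.
Op 5: tick 9 -> clock=22.
Op 6: insert c.com -> 10.0.0.6 (expiry=22+2=24). clock=22
Op 7: insert a.com -> 10.0.0.6 (expiry=22+6=28). clock=22
Op 8: tick 4 -> clock=26. purged={c.com}
Op 9: tick 2 -> clock=28. purged={a.com}
Op 10: insert e.com -> 10.0.0.4 (expiry=28+8=36). clock=28
Op 11: insert b.com -> 10.0.0.2 (expiry=28+8=36). clock=28
Op 12: tick 4 -> clock=32.
Op 13: tick 13 -> clock=45. purged={b.com,e.com}
Op 14: tick 7 -> clock=52.
Op 15: insert c.com -> 10.0.0.5 (expiry=52+4=56). clock=52
Op 16: insert a.com -> 10.0.0.4 (expiry=52+10=62). clock=52
Op 17: insert a.com -> 10.0.0.2 (expiry=52+6=58). clock=52
Op 18: insert c.com -> 10.0.0.6 (expiry=52+10=62). clock=52
Op 19: insert e.com -> 10.0.0.4 (expiry=52+6=58). clock=52
Op 20: tick 1 -> clock=53.
Op 21: insert b.com -> 10.0.0.5 (expiry=53+3=56). clock=53
Op 22: insert a.com -> 10.0.0.5 (expiry=53+10=63). clock=53
Op 23: insert c.com -> 10.0.0.3 (expiry=53+9=62). clock=53
Op 24: tick 12 -> clock=65. purged={a.com,b.com,c.com,e.com}
Op 25: tick 5 -> clock=70.
Op 26: tick 1 -> clock=71.
Op 27: insert c.com -> 10.0.0.3 (expiry=71+9=80). clock=71
Op 28: tick 12 -> clock=83. purged={c.com}
Final clock = 83
Final cache (unexpired): {} -> size=0

Answer: clock=83 cache_size=0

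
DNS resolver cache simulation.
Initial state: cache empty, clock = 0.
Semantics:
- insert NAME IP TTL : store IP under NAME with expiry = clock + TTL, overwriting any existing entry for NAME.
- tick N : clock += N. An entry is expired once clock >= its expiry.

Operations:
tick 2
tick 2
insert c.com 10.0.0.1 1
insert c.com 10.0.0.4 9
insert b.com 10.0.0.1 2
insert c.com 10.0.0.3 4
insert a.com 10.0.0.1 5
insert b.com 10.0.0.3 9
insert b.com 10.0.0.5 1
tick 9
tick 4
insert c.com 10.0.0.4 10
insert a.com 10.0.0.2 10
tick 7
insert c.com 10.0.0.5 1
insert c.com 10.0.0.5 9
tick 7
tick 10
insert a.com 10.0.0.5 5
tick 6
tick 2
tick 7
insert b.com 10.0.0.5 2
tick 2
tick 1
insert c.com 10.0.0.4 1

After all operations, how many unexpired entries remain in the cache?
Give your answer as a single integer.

Op 1: tick 2 -> clock=2.
Op 2: tick 2 -> clock=4.
Op 3: insert c.com -> 10.0.0.1 (expiry=4+1=5). clock=4
Op 4: insert c.com -> 10.0.0.4 (expiry=4+9=13). clock=4
Op 5: insert b.com -> 10.0.0.1 (expiry=4+2=6). clock=4
Op 6: insert c.com -> 10.0.0.3 (expiry=4+4=8). clock=4
Op 7: insert a.com -> 10.0.0.1 (expiry=4+5=9). clock=4
Op 8: insert b.com -> 10.0.0.3 (expiry=4+9=13). clock=4
Op 9: insert b.com -> 10.0.0.5 (expiry=4+1=5). clock=4
Op 10: tick 9 -> clock=13. purged={a.com,b.com,c.com}
Op 11: tick 4 -> clock=17.
Op 12: insert c.com -> 10.0.0.4 (expiry=17+10=27). clock=17
Op 13: insert a.com -> 10.0.0.2 (expiry=17+10=27). clock=17
Op 14: tick 7 -> clock=24.
Op 15: insert c.com -> 10.0.0.5 (expiry=24+1=25). clock=24
Op 16: insert c.com -> 10.0.0.5 (expiry=24+9=33). clock=24
Op 17: tick 7 -> clock=31. purged={a.com}
Op 18: tick 10 -> clock=41. purged={c.com}
Op 19: insert a.com -> 10.0.0.5 (expiry=41+5=46). clock=41
Op 20: tick 6 -> clock=47. purged={a.com}
Op 21: tick 2 -> clock=49.
Op 22: tick 7 -> clock=56.
Op 23: insert b.com -> 10.0.0.5 (expiry=56+2=58). clock=56
Op 24: tick 2 -> clock=58. purged={b.com}
Op 25: tick 1 -> clock=59.
Op 26: insert c.com -> 10.0.0.4 (expiry=59+1=60). clock=59
Final cache (unexpired): {c.com} -> size=1

Answer: 1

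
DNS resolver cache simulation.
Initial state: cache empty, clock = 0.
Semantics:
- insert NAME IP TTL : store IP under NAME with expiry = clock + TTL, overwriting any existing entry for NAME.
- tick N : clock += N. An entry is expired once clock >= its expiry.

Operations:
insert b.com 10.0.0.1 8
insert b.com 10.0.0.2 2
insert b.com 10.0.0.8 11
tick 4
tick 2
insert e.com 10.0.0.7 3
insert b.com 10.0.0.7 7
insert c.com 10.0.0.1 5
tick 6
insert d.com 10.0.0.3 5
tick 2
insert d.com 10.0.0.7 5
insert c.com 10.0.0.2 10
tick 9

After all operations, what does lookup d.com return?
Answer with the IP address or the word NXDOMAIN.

Answer: NXDOMAIN

Derivation:
Op 1: insert b.com -> 10.0.0.1 (expiry=0+8=8). clock=0
Op 2: insert b.com -> 10.0.0.2 (expiry=0+2=2). clock=0
Op 3: insert b.com -> 10.0.0.8 (expiry=0+11=11). clock=0
Op 4: tick 4 -> clock=4.
Op 5: tick 2 -> clock=6.
Op 6: insert e.com -> 10.0.0.7 (expiry=6+3=9). clock=6
Op 7: insert b.com -> 10.0.0.7 (expiry=6+7=13). clock=6
Op 8: insert c.com -> 10.0.0.1 (expiry=6+5=11). clock=6
Op 9: tick 6 -> clock=12. purged={c.com,e.com}
Op 10: insert d.com -> 10.0.0.3 (expiry=12+5=17). clock=12
Op 11: tick 2 -> clock=14. purged={b.com}
Op 12: insert d.com -> 10.0.0.7 (expiry=14+5=19). clock=14
Op 13: insert c.com -> 10.0.0.2 (expiry=14+10=24). clock=14
Op 14: tick 9 -> clock=23. purged={d.com}
lookup d.com: not in cache (expired or never inserted)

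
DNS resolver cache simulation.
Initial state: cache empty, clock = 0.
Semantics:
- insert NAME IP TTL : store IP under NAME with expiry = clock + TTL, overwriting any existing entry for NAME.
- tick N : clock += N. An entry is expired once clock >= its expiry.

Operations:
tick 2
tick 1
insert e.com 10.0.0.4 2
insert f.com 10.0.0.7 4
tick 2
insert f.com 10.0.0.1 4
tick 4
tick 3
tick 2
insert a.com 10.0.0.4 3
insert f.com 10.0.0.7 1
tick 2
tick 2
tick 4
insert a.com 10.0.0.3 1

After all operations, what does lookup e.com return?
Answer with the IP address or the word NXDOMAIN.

Answer: NXDOMAIN

Derivation:
Op 1: tick 2 -> clock=2.
Op 2: tick 1 -> clock=3.
Op 3: insert e.com -> 10.0.0.4 (expiry=3+2=5). clock=3
Op 4: insert f.com -> 10.0.0.7 (expiry=3+4=7). clock=3
Op 5: tick 2 -> clock=5. purged={e.com}
Op 6: insert f.com -> 10.0.0.1 (expiry=5+4=9). clock=5
Op 7: tick 4 -> clock=9. purged={f.com}
Op 8: tick 3 -> clock=12.
Op 9: tick 2 -> clock=14.
Op 10: insert a.com -> 10.0.0.4 (expiry=14+3=17). clock=14
Op 11: insert f.com -> 10.0.0.7 (expiry=14+1=15). clock=14
Op 12: tick 2 -> clock=16. purged={f.com}
Op 13: tick 2 -> clock=18. purged={a.com}
Op 14: tick 4 -> clock=22.
Op 15: insert a.com -> 10.0.0.3 (expiry=22+1=23). clock=22
lookup e.com: not in cache (expired or never inserted)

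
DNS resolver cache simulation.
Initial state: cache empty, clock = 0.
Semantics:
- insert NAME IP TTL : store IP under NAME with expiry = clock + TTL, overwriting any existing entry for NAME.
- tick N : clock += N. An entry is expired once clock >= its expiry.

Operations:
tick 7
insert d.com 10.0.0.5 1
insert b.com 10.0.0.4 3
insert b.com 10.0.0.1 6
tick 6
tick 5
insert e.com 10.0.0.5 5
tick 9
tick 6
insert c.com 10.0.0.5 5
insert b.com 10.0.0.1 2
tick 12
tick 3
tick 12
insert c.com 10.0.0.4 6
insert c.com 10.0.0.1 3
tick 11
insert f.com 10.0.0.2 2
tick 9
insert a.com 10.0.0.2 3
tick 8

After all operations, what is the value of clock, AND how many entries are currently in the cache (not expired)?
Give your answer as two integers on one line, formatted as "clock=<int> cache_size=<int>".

Answer: clock=88 cache_size=0

Derivation:
Op 1: tick 7 -> clock=7.
Op 2: insert d.com -> 10.0.0.5 (expiry=7+1=8). clock=7
Op 3: insert b.com -> 10.0.0.4 (expiry=7+3=10). clock=7
Op 4: insert b.com -> 10.0.0.1 (expiry=7+6=13). clock=7
Op 5: tick 6 -> clock=13. purged={b.com,d.com}
Op 6: tick 5 -> clock=18.
Op 7: insert e.com -> 10.0.0.5 (expiry=18+5=23). clock=18
Op 8: tick 9 -> clock=27. purged={e.com}
Op 9: tick 6 -> clock=33.
Op 10: insert c.com -> 10.0.0.5 (expiry=33+5=38). clock=33
Op 11: insert b.com -> 10.0.0.1 (expiry=33+2=35). clock=33
Op 12: tick 12 -> clock=45. purged={b.com,c.com}
Op 13: tick 3 -> clock=48.
Op 14: tick 12 -> clock=60.
Op 15: insert c.com -> 10.0.0.4 (expiry=60+6=66). clock=60
Op 16: insert c.com -> 10.0.0.1 (expiry=60+3=63). clock=60
Op 17: tick 11 -> clock=71. purged={c.com}
Op 18: insert f.com -> 10.0.0.2 (expiry=71+2=73). clock=71
Op 19: tick 9 -> clock=80. purged={f.com}
Op 20: insert a.com -> 10.0.0.2 (expiry=80+3=83). clock=80
Op 21: tick 8 -> clock=88. purged={a.com}
Final clock = 88
Final cache (unexpired): {} -> size=0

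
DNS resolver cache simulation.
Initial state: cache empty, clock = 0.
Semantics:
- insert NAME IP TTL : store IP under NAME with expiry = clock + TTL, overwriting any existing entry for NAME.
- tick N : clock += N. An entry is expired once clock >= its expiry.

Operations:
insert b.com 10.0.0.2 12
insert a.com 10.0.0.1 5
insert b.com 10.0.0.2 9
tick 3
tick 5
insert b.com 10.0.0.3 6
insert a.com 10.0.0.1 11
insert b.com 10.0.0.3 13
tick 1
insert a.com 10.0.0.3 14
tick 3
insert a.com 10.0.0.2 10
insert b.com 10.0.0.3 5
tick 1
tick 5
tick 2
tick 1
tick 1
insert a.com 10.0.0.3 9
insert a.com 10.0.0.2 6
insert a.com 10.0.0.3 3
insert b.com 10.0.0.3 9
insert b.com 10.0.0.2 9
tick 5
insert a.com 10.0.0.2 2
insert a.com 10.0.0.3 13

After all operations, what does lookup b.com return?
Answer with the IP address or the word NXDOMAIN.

Op 1: insert b.com -> 10.0.0.2 (expiry=0+12=12). clock=0
Op 2: insert a.com -> 10.0.0.1 (expiry=0+5=5). clock=0
Op 3: insert b.com -> 10.0.0.2 (expiry=0+9=9). clock=0
Op 4: tick 3 -> clock=3.
Op 5: tick 5 -> clock=8. purged={a.com}
Op 6: insert b.com -> 10.0.0.3 (expiry=8+6=14). clock=8
Op 7: insert a.com -> 10.0.0.1 (expiry=8+11=19). clock=8
Op 8: insert b.com -> 10.0.0.3 (expiry=8+13=21). clock=8
Op 9: tick 1 -> clock=9.
Op 10: insert a.com -> 10.0.0.3 (expiry=9+14=23). clock=9
Op 11: tick 3 -> clock=12.
Op 12: insert a.com -> 10.0.0.2 (expiry=12+10=22). clock=12
Op 13: insert b.com -> 10.0.0.3 (expiry=12+5=17). clock=12
Op 14: tick 1 -> clock=13.
Op 15: tick 5 -> clock=18. purged={b.com}
Op 16: tick 2 -> clock=20.
Op 17: tick 1 -> clock=21.
Op 18: tick 1 -> clock=22. purged={a.com}
Op 19: insert a.com -> 10.0.0.3 (expiry=22+9=31). clock=22
Op 20: insert a.com -> 10.0.0.2 (expiry=22+6=28). clock=22
Op 21: insert a.com -> 10.0.0.3 (expiry=22+3=25). clock=22
Op 22: insert b.com -> 10.0.0.3 (expiry=22+9=31). clock=22
Op 23: insert b.com -> 10.0.0.2 (expiry=22+9=31). clock=22
Op 24: tick 5 -> clock=27. purged={a.com}
Op 25: insert a.com -> 10.0.0.2 (expiry=27+2=29). clock=27
Op 26: insert a.com -> 10.0.0.3 (expiry=27+13=40). clock=27
lookup b.com: present, ip=10.0.0.2 expiry=31 > clock=27

Answer: 10.0.0.2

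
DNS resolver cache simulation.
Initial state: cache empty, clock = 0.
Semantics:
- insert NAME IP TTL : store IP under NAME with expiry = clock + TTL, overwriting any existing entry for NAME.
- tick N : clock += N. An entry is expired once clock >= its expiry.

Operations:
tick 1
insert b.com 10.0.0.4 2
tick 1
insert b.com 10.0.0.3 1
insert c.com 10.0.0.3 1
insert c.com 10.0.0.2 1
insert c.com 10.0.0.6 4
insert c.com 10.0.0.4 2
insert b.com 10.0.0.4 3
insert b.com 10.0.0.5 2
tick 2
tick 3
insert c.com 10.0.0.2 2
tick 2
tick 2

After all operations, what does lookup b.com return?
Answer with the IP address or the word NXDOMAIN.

Op 1: tick 1 -> clock=1.
Op 2: insert b.com -> 10.0.0.4 (expiry=1+2=3). clock=1
Op 3: tick 1 -> clock=2.
Op 4: insert b.com -> 10.0.0.3 (expiry=2+1=3). clock=2
Op 5: insert c.com -> 10.0.0.3 (expiry=2+1=3). clock=2
Op 6: insert c.com -> 10.0.0.2 (expiry=2+1=3). clock=2
Op 7: insert c.com -> 10.0.0.6 (expiry=2+4=6). clock=2
Op 8: insert c.com -> 10.0.0.4 (expiry=2+2=4). clock=2
Op 9: insert b.com -> 10.0.0.4 (expiry=2+3=5). clock=2
Op 10: insert b.com -> 10.0.0.5 (expiry=2+2=4). clock=2
Op 11: tick 2 -> clock=4. purged={b.com,c.com}
Op 12: tick 3 -> clock=7.
Op 13: insert c.com -> 10.0.0.2 (expiry=7+2=9). clock=7
Op 14: tick 2 -> clock=9. purged={c.com}
Op 15: tick 2 -> clock=11.
lookup b.com: not in cache (expired or never inserted)

Answer: NXDOMAIN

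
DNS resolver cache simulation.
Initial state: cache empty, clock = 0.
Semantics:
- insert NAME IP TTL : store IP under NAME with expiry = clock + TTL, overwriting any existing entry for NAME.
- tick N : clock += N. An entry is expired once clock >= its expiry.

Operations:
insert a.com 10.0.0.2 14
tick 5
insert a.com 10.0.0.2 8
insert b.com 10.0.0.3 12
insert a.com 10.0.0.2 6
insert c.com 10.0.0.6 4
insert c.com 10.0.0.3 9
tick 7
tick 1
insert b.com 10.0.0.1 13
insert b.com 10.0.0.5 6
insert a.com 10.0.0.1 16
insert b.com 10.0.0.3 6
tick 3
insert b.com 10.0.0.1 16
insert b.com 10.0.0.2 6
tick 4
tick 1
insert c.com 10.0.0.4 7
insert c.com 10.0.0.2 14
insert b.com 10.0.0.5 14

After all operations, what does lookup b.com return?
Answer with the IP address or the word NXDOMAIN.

Op 1: insert a.com -> 10.0.0.2 (expiry=0+14=14). clock=0
Op 2: tick 5 -> clock=5.
Op 3: insert a.com -> 10.0.0.2 (expiry=5+8=13). clock=5
Op 4: insert b.com -> 10.0.0.3 (expiry=5+12=17). clock=5
Op 5: insert a.com -> 10.0.0.2 (expiry=5+6=11). clock=5
Op 6: insert c.com -> 10.0.0.6 (expiry=5+4=9). clock=5
Op 7: insert c.com -> 10.0.0.3 (expiry=5+9=14). clock=5
Op 8: tick 7 -> clock=12. purged={a.com}
Op 9: tick 1 -> clock=13.
Op 10: insert b.com -> 10.0.0.1 (expiry=13+13=26). clock=13
Op 11: insert b.com -> 10.0.0.5 (expiry=13+6=19). clock=13
Op 12: insert a.com -> 10.0.0.1 (expiry=13+16=29). clock=13
Op 13: insert b.com -> 10.0.0.3 (expiry=13+6=19). clock=13
Op 14: tick 3 -> clock=16. purged={c.com}
Op 15: insert b.com -> 10.0.0.1 (expiry=16+16=32). clock=16
Op 16: insert b.com -> 10.0.0.2 (expiry=16+6=22). clock=16
Op 17: tick 4 -> clock=20.
Op 18: tick 1 -> clock=21.
Op 19: insert c.com -> 10.0.0.4 (expiry=21+7=28). clock=21
Op 20: insert c.com -> 10.0.0.2 (expiry=21+14=35). clock=21
Op 21: insert b.com -> 10.0.0.5 (expiry=21+14=35). clock=21
lookup b.com: present, ip=10.0.0.5 expiry=35 > clock=21

Answer: 10.0.0.5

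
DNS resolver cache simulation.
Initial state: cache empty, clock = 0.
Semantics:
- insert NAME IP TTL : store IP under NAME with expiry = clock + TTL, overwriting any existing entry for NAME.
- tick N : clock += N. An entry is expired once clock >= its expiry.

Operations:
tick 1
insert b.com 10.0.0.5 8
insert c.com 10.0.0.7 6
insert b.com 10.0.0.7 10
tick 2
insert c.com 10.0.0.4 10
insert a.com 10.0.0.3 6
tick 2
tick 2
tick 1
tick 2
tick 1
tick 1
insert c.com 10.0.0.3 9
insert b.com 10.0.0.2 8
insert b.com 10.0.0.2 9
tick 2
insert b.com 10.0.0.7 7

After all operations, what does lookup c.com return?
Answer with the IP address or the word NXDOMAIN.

Op 1: tick 1 -> clock=1.
Op 2: insert b.com -> 10.0.0.5 (expiry=1+8=9). clock=1
Op 3: insert c.com -> 10.0.0.7 (expiry=1+6=7). clock=1
Op 4: insert b.com -> 10.0.0.7 (expiry=1+10=11). clock=1
Op 5: tick 2 -> clock=3.
Op 6: insert c.com -> 10.0.0.4 (expiry=3+10=13). clock=3
Op 7: insert a.com -> 10.0.0.3 (expiry=3+6=9). clock=3
Op 8: tick 2 -> clock=5.
Op 9: tick 2 -> clock=7.
Op 10: tick 1 -> clock=8.
Op 11: tick 2 -> clock=10. purged={a.com}
Op 12: tick 1 -> clock=11. purged={b.com}
Op 13: tick 1 -> clock=12.
Op 14: insert c.com -> 10.0.0.3 (expiry=12+9=21). clock=12
Op 15: insert b.com -> 10.0.0.2 (expiry=12+8=20). clock=12
Op 16: insert b.com -> 10.0.0.2 (expiry=12+9=21). clock=12
Op 17: tick 2 -> clock=14.
Op 18: insert b.com -> 10.0.0.7 (expiry=14+7=21). clock=14
lookup c.com: present, ip=10.0.0.3 expiry=21 > clock=14

Answer: 10.0.0.3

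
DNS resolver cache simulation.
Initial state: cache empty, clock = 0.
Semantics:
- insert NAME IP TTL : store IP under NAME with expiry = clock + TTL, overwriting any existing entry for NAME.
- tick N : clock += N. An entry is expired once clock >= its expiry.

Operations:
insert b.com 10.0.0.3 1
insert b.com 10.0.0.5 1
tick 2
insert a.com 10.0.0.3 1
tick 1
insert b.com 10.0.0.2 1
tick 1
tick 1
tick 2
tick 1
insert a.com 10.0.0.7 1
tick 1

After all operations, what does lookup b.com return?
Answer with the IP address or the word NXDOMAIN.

Op 1: insert b.com -> 10.0.0.3 (expiry=0+1=1). clock=0
Op 2: insert b.com -> 10.0.0.5 (expiry=0+1=1). clock=0
Op 3: tick 2 -> clock=2. purged={b.com}
Op 4: insert a.com -> 10.0.0.3 (expiry=2+1=3). clock=2
Op 5: tick 1 -> clock=3. purged={a.com}
Op 6: insert b.com -> 10.0.0.2 (expiry=3+1=4). clock=3
Op 7: tick 1 -> clock=4. purged={b.com}
Op 8: tick 1 -> clock=5.
Op 9: tick 2 -> clock=7.
Op 10: tick 1 -> clock=8.
Op 11: insert a.com -> 10.0.0.7 (expiry=8+1=9). clock=8
Op 12: tick 1 -> clock=9. purged={a.com}
lookup b.com: not in cache (expired or never inserted)

Answer: NXDOMAIN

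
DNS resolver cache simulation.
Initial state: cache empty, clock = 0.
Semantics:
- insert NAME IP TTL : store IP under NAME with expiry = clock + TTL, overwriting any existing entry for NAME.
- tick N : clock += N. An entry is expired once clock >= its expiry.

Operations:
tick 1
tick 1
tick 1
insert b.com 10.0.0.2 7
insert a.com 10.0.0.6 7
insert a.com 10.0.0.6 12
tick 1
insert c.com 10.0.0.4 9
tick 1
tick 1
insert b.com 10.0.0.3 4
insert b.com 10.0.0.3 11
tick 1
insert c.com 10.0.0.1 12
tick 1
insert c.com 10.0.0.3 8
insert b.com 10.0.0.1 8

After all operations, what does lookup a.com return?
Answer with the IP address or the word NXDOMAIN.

Op 1: tick 1 -> clock=1.
Op 2: tick 1 -> clock=2.
Op 3: tick 1 -> clock=3.
Op 4: insert b.com -> 10.0.0.2 (expiry=3+7=10). clock=3
Op 5: insert a.com -> 10.0.0.6 (expiry=3+7=10). clock=3
Op 6: insert a.com -> 10.0.0.6 (expiry=3+12=15). clock=3
Op 7: tick 1 -> clock=4.
Op 8: insert c.com -> 10.0.0.4 (expiry=4+9=13). clock=4
Op 9: tick 1 -> clock=5.
Op 10: tick 1 -> clock=6.
Op 11: insert b.com -> 10.0.0.3 (expiry=6+4=10). clock=6
Op 12: insert b.com -> 10.0.0.3 (expiry=6+11=17). clock=6
Op 13: tick 1 -> clock=7.
Op 14: insert c.com -> 10.0.0.1 (expiry=7+12=19). clock=7
Op 15: tick 1 -> clock=8.
Op 16: insert c.com -> 10.0.0.3 (expiry=8+8=16). clock=8
Op 17: insert b.com -> 10.0.0.1 (expiry=8+8=16). clock=8
lookup a.com: present, ip=10.0.0.6 expiry=15 > clock=8

Answer: 10.0.0.6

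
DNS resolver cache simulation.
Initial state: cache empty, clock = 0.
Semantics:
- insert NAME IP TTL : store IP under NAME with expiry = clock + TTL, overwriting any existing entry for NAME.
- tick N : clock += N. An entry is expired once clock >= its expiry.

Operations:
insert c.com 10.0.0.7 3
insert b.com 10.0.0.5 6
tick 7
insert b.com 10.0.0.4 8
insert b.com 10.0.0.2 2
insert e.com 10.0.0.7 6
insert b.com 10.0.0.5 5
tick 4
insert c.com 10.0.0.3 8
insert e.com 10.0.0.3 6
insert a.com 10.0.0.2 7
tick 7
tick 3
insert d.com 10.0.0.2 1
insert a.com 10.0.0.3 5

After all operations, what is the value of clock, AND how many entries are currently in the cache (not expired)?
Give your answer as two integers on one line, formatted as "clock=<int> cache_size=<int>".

Answer: clock=21 cache_size=2

Derivation:
Op 1: insert c.com -> 10.0.0.7 (expiry=0+3=3). clock=0
Op 2: insert b.com -> 10.0.0.5 (expiry=0+6=6). clock=0
Op 3: tick 7 -> clock=7. purged={b.com,c.com}
Op 4: insert b.com -> 10.0.0.4 (expiry=7+8=15). clock=7
Op 5: insert b.com -> 10.0.0.2 (expiry=7+2=9). clock=7
Op 6: insert e.com -> 10.0.0.7 (expiry=7+6=13). clock=7
Op 7: insert b.com -> 10.0.0.5 (expiry=7+5=12). clock=7
Op 8: tick 4 -> clock=11.
Op 9: insert c.com -> 10.0.0.3 (expiry=11+8=19). clock=11
Op 10: insert e.com -> 10.0.0.3 (expiry=11+6=17). clock=11
Op 11: insert a.com -> 10.0.0.2 (expiry=11+7=18). clock=11
Op 12: tick 7 -> clock=18. purged={a.com,b.com,e.com}
Op 13: tick 3 -> clock=21. purged={c.com}
Op 14: insert d.com -> 10.0.0.2 (expiry=21+1=22). clock=21
Op 15: insert a.com -> 10.0.0.3 (expiry=21+5=26). clock=21
Final clock = 21
Final cache (unexpired): {a.com,d.com} -> size=2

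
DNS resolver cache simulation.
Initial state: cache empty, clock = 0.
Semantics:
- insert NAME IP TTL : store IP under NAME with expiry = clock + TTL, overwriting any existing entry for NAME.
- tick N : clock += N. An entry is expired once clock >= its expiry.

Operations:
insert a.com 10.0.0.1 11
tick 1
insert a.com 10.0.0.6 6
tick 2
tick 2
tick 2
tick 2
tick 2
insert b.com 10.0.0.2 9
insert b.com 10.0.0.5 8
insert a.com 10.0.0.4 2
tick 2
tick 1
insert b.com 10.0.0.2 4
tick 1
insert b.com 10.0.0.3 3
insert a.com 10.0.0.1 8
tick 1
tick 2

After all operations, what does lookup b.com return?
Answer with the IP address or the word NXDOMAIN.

Op 1: insert a.com -> 10.0.0.1 (expiry=0+11=11). clock=0
Op 2: tick 1 -> clock=1.
Op 3: insert a.com -> 10.0.0.6 (expiry=1+6=7). clock=1
Op 4: tick 2 -> clock=3.
Op 5: tick 2 -> clock=5.
Op 6: tick 2 -> clock=7. purged={a.com}
Op 7: tick 2 -> clock=9.
Op 8: tick 2 -> clock=11.
Op 9: insert b.com -> 10.0.0.2 (expiry=11+9=20). clock=11
Op 10: insert b.com -> 10.0.0.5 (expiry=11+8=19). clock=11
Op 11: insert a.com -> 10.0.0.4 (expiry=11+2=13). clock=11
Op 12: tick 2 -> clock=13. purged={a.com}
Op 13: tick 1 -> clock=14.
Op 14: insert b.com -> 10.0.0.2 (expiry=14+4=18). clock=14
Op 15: tick 1 -> clock=15.
Op 16: insert b.com -> 10.0.0.3 (expiry=15+3=18). clock=15
Op 17: insert a.com -> 10.0.0.1 (expiry=15+8=23). clock=15
Op 18: tick 1 -> clock=16.
Op 19: tick 2 -> clock=18. purged={b.com}
lookup b.com: not in cache (expired or never inserted)

Answer: NXDOMAIN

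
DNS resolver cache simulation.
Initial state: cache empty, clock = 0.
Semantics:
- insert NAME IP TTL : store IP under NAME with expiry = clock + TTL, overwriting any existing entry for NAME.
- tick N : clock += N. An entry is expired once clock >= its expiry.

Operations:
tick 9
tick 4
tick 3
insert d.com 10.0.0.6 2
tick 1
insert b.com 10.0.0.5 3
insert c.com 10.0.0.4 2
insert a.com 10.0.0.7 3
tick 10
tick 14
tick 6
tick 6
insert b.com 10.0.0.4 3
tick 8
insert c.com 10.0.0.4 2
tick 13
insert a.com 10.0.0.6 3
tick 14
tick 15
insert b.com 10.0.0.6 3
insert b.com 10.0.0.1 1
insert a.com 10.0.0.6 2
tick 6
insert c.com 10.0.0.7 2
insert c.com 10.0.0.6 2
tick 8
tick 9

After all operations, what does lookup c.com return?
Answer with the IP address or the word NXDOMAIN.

Op 1: tick 9 -> clock=9.
Op 2: tick 4 -> clock=13.
Op 3: tick 3 -> clock=16.
Op 4: insert d.com -> 10.0.0.6 (expiry=16+2=18). clock=16
Op 5: tick 1 -> clock=17.
Op 6: insert b.com -> 10.0.0.5 (expiry=17+3=20). clock=17
Op 7: insert c.com -> 10.0.0.4 (expiry=17+2=19). clock=17
Op 8: insert a.com -> 10.0.0.7 (expiry=17+3=20). clock=17
Op 9: tick 10 -> clock=27. purged={a.com,b.com,c.com,d.com}
Op 10: tick 14 -> clock=41.
Op 11: tick 6 -> clock=47.
Op 12: tick 6 -> clock=53.
Op 13: insert b.com -> 10.0.0.4 (expiry=53+3=56). clock=53
Op 14: tick 8 -> clock=61. purged={b.com}
Op 15: insert c.com -> 10.0.0.4 (expiry=61+2=63). clock=61
Op 16: tick 13 -> clock=74. purged={c.com}
Op 17: insert a.com -> 10.0.0.6 (expiry=74+3=77). clock=74
Op 18: tick 14 -> clock=88. purged={a.com}
Op 19: tick 15 -> clock=103.
Op 20: insert b.com -> 10.0.0.6 (expiry=103+3=106). clock=103
Op 21: insert b.com -> 10.0.0.1 (expiry=103+1=104). clock=103
Op 22: insert a.com -> 10.0.0.6 (expiry=103+2=105). clock=103
Op 23: tick 6 -> clock=109. purged={a.com,b.com}
Op 24: insert c.com -> 10.0.0.7 (expiry=109+2=111). clock=109
Op 25: insert c.com -> 10.0.0.6 (expiry=109+2=111). clock=109
Op 26: tick 8 -> clock=117. purged={c.com}
Op 27: tick 9 -> clock=126.
lookup c.com: not in cache (expired or never inserted)

Answer: NXDOMAIN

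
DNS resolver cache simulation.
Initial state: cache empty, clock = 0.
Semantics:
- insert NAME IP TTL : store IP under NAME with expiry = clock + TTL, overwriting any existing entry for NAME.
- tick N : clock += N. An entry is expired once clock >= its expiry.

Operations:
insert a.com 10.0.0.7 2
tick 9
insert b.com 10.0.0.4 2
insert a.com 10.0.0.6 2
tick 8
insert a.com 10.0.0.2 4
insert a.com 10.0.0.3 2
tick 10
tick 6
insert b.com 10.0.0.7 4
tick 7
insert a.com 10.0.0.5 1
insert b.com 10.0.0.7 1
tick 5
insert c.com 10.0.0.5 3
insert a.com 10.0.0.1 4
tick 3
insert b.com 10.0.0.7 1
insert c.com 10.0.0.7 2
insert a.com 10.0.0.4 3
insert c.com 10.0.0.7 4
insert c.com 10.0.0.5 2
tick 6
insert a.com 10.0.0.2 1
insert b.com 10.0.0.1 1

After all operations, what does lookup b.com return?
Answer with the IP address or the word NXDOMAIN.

Answer: 10.0.0.1

Derivation:
Op 1: insert a.com -> 10.0.0.7 (expiry=0+2=2). clock=0
Op 2: tick 9 -> clock=9. purged={a.com}
Op 3: insert b.com -> 10.0.0.4 (expiry=9+2=11). clock=9
Op 4: insert a.com -> 10.0.0.6 (expiry=9+2=11). clock=9
Op 5: tick 8 -> clock=17. purged={a.com,b.com}
Op 6: insert a.com -> 10.0.0.2 (expiry=17+4=21). clock=17
Op 7: insert a.com -> 10.0.0.3 (expiry=17+2=19). clock=17
Op 8: tick 10 -> clock=27. purged={a.com}
Op 9: tick 6 -> clock=33.
Op 10: insert b.com -> 10.0.0.7 (expiry=33+4=37). clock=33
Op 11: tick 7 -> clock=40. purged={b.com}
Op 12: insert a.com -> 10.0.0.5 (expiry=40+1=41). clock=40
Op 13: insert b.com -> 10.0.0.7 (expiry=40+1=41). clock=40
Op 14: tick 5 -> clock=45. purged={a.com,b.com}
Op 15: insert c.com -> 10.0.0.5 (expiry=45+3=48). clock=45
Op 16: insert a.com -> 10.0.0.1 (expiry=45+4=49). clock=45
Op 17: tick 3 -> clock=48. purged={c.com}
Op 18: insert b.com -> 10.0.0.7 (expiry=48+1=49). clock=48
Op 19: insert c.com -> 10.0.0.7 (expiry=48+2=50). clock=48
Op 20: insert a.com -> 10.0.0.4 (expiry=48+3=51). clock=48
Op 21: insert c.com -> 10.0.0.7 (expiry=48+4=52). clock=48
Op 22: insert c.com -> 10.0.0.5 (expiry=48+2=50). clock=48
Op 23: tick 6 -> clock=54. purged={a.com,b.com,c.com}
Op 24: insert a.com -> 10.0.0.2 (expiry=54+1=55). clock=54
Op 25: insert b.com -> 10.0.0.1 (expiry=54+1=55). clock=54
lookup b.com: present, ip=10.0.0.1 expiry=55 > clock=54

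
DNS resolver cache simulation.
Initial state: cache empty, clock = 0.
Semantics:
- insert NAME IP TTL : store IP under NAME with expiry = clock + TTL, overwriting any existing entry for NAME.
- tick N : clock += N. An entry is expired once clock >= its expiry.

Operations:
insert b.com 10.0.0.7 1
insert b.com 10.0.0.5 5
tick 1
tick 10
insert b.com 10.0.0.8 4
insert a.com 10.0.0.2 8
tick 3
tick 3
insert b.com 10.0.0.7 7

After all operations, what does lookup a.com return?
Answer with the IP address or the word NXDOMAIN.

Op 1: insert b.com -> 10.0.0.7 (expiry=0+1=1). clock=0
Op 2: insert b.com -> 10.0.0.5 (expiry=0+5=5). clock=0
Op 3: tick 1 -> clock=1.
Op 4: tick 10 -> clock=11. purged={b.com}
Op 5: insert b.com -> 10.0.0.8 (expiry=11+4=15). clock=11
Op 6: insert a.com -> 10.0.0.2 (expiry=11+8=19). clock=11
Op 7: tick 3 -> clock=14.
Op 8: tick 3 -> clock=17. purged={b.com}
Op 9: insert b.com -> 10.0.0.7 (expiry=17+7=24). clock=17
lookup a.com: present, ip=10.0.0.2 expiry=19 > clock=17

Answer: 10.0.0.2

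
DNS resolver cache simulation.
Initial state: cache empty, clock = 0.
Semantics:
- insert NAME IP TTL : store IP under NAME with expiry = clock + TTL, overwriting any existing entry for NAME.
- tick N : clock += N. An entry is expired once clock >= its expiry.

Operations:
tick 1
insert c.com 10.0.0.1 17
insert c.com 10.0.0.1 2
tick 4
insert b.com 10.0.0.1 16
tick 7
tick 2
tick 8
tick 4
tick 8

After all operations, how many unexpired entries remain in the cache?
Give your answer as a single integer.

Op 1: tick 1 -> clock=1.
Op 2: insert c.com -> 10.0.0.1 (expiry=1+17=18). clock=1
Op 3: insert c.com -> 10.0.0.1 (expiry=1+2=3). clock=1
Op 4: tick 4 -> clock=5. purged={c.com}
Op 5: insert b.com -> 10.0.0.1 (expiry=5+16=21). clock=5
Op 6: tick 7 -> clock=12.
Op 7: tick 2 -> clock=14.
Op 8: tick 8 -> clock=22. purged={b.com}
Op 9: tick 4 -> clock=26.
Op 10: tick 8 -> clock=34.
Final cache (unexpired): {} -> size=0

Answer: 0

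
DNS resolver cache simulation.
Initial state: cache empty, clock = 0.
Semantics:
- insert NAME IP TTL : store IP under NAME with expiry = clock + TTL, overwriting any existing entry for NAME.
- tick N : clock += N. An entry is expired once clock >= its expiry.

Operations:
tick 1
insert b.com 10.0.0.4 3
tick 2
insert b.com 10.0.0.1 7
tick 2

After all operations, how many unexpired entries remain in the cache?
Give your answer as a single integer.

Answer: 1

Derivation:
Op 1: tick 1 -> clock=1.
Op 2: insert b.com -> 10.0.0.4 (expiry=1+3=4). clock=1
Op 3: tick 2 -> clock=3.
Op 4: insert b.com -> 10.0.0.1 (expiry=3+7=10). clock=3
Op 5: tick 2 -> clock=5.
Final cache (unexpired): {b.com} -> size=1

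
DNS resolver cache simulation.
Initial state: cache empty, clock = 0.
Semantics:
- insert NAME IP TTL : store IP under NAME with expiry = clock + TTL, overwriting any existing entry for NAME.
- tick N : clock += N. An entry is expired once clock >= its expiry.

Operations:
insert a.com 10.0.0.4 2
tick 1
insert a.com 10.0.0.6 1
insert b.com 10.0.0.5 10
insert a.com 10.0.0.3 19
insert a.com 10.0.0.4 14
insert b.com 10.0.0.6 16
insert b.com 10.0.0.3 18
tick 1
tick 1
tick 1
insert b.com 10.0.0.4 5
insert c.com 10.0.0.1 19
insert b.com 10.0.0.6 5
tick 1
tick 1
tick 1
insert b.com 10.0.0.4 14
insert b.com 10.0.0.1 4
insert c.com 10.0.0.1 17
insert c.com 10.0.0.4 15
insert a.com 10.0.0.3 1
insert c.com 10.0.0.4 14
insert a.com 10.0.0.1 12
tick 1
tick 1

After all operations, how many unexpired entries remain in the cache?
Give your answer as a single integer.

Answer: 3

Derivation:
Op 1: insert a.com -> 10.0.0.4 (expiry=0+2=2). clock=0
Op 2: tick 1 -> clock=1.
Op 3: insert a.com -> 10.0.0.6 (expiry=1+1=2). clock=1
Op 4: insert b.com -> 10.0.0.5 (expiry=1+10=11). clock=1
Op 5: insert a.com -> 10.0.0.3 (expiry=1+19=20). clock=1
Op 6: insert a.com -> 10.0.0.4 (expiry=1+14=15). clock=1
Op 7: insert b.com -> 10.0.0.6 (expiry=1+16=17). clock=1
Op 8: insert b.com -> 10.0.0.3 (expiry=1+18=19). clock=1
Op 9: tick 1 -> clock=2.
Op 10: tick 1 -> clock=3.
Op 11: tick 1 -> clock=4.
Op 12: insert b.com -> 10.0.0.4 (expiry=4+5=9). clock=4
Op 13: insert c.com -> 10.0.0.1 (expiry=4+19=23). clock=4
Op 14: insert b.com -> 10.0.0.6 (expiry=4+5=9). clock=4
Op 15: tick 1 -> clock=5.
Op 16: tick 1 -> clock=6.
Op 17: tick 1 -> clock=7.
Op 18: insert b.com -> 10.0.0.4 (expiry=7+14=21). clock=7
Op 19: insert b.com -> 10.0.0.1 (expiry=7+4=11). clock=7
Op 20: insert c.com -> 10.0.0.1 (expiry=7+17=24). clock=7
Op 21: insert c.com -> 10.0.0.4 (expiry=7+15=22). clock=7
Op 22: insert a.com -> 10.0.0.3 (expiry=7+1=8). clock=7
Op 23: insert c.com -> 10.0.0.4 (expiry=7+14=21). clock=7
Op 24: insert a.com -> 10.0.0.1 (expiry=7+12=19). clock=7
Op 25: tick 1 -> clock=8.
Op 26: tick 1 -> clock=9.
Final cache (unexpired): {a.com,b.com,c.com} -> size=3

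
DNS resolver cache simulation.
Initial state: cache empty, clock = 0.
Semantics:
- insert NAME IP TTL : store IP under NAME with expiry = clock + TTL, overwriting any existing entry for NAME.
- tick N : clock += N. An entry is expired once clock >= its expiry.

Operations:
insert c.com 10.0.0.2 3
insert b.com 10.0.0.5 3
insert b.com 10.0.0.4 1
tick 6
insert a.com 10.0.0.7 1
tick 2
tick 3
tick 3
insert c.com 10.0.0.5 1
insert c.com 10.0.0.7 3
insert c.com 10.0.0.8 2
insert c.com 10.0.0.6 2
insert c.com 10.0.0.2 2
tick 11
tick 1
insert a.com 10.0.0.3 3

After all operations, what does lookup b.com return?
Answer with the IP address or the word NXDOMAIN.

Op 1: insert c.com -> 10.0.0.2 (expiry=0+3=3). clock=0
Op 2: insert b.com -> 10.0.0.5 (expiry=0+3=3). clock=0
Op 3: insert b.com -> 10.0.0.4 (expiry=0+1=1). clock=0
Op 4: tick 6 -> clock=6. purged={b.com,c.com}
Op 5: insert a.com -> 10.0.0.7 (expiry=6+1=7). clock=6
Op 6: tick 2 -> clock=8. purged={a.com}
Op 7: tick 3 -> clock=11.
Op 8: tick 3 -> clock=14.
Op 9: insert c.com -> 10.0.0.5 (expiry=14+1=15). clock=14
Op 10: insert c.com -> 10.0.0.7 (expiry=14+3=17). clock=14
Op 11: insert c.com -> 10.0.0.8 (expiry=14+2=16). clock=14
Op 12: insert c.com -> 10.0.0.6 (expiry=14+2=16). clock=14
Op 13: insert c.com -> 10.0.0.2 (expiry=14+2=16). clock=14
Op 14: tick 11 -> clock=25. purged={c.com}
Op 15: tick 1 -> clock=26.
Op 16: insert a.com -> 10.0.0.3 (expiry=26+3=29). clock=26
lookup b.com: not in cache (expired or never inserted)

Answer: NXDOMAIN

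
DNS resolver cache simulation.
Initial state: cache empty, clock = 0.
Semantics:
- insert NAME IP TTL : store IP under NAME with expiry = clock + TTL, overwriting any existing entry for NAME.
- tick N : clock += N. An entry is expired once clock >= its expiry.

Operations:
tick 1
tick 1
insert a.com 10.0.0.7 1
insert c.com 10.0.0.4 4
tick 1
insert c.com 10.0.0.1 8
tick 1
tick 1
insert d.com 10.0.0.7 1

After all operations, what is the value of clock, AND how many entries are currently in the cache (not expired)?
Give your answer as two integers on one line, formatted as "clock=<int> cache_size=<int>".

Answer: clock=5 cache_size=2

Derivation:
Op 1: tick 1 -> clock=1.
Op 2: tick 1 -> clock=2.
Op 3: insert a.com -> 10.0.0.7 (expiry=2+1=3). clock=2
Op 4: insert c.com -> 10.0.0.4 (expiry=2+4=6). clock=2
Op 5: tick 1 -> clock=3. purged={a.com}
Op 6: insert c.com -> 10.0.0.1 (expiry=3+8=11). clock=3
Op 7: tick 1 -> clock=4.
Op 8: tick 1 -> clock=5.
Op 9: insert d.com -> 10.0.0.7 (expiry=5+1=6). clock=5
Final clock = 5
Final cache (unexpired): {c.com,d.com} -> size=2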